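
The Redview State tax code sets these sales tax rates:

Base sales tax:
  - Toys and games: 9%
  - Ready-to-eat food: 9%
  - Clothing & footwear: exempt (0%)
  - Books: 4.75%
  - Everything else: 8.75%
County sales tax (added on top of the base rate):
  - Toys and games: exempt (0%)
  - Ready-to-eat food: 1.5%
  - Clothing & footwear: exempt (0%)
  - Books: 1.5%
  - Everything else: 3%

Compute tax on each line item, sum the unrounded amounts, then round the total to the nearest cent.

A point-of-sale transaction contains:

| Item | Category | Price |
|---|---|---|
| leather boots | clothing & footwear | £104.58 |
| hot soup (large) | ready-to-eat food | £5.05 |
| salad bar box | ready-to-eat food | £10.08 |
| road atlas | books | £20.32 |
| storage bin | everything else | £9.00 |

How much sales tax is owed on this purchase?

Leather boots £104.58: clothing & footwear → 0% + 0% county = 0% → £0.00
Hot soup (large) £5.05: ready-to-eat food → 9% + 1.5% county = 10.5% → £0.53025
Salad bar box £10.08: ready-to-eat food → 9% + 1.5% county = 10.5% → £1.0584
Road atlas £20.32: books → 4.75% + 1.5% county = 6.25% → £1.27
Storage bin £9.00: everything else → 8.75% + 3% county = 11.75% → £1.0575
Unrounded tax sum = £3.91615 → £3.92

£3.92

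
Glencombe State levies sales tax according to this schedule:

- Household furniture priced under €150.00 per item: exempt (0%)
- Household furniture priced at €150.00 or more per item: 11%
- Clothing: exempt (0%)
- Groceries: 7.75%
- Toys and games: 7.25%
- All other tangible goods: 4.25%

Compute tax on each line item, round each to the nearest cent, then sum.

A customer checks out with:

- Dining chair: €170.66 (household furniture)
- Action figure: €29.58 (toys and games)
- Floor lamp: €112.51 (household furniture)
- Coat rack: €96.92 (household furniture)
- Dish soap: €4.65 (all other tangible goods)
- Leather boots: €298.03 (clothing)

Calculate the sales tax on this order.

€21.11

Dining chair €170.66: household furniture, €150.00 or more → 11% → €18.77
Action figure €29.58: toys and games → 7.25% → €2.14
Floor lamp €112.51: household furniture, under €150.00 → 0% → €0.00
Coat rack €96.92: household furniture, under €150.00 → 0% → €0.00
Dish soap €4.65: all other tangible goods → 4.25% → €0.20
Leather boots €298.03: clothing → 0% → €0.00
Total tax = €18.77 + €2.14 + €0.20 = €21.11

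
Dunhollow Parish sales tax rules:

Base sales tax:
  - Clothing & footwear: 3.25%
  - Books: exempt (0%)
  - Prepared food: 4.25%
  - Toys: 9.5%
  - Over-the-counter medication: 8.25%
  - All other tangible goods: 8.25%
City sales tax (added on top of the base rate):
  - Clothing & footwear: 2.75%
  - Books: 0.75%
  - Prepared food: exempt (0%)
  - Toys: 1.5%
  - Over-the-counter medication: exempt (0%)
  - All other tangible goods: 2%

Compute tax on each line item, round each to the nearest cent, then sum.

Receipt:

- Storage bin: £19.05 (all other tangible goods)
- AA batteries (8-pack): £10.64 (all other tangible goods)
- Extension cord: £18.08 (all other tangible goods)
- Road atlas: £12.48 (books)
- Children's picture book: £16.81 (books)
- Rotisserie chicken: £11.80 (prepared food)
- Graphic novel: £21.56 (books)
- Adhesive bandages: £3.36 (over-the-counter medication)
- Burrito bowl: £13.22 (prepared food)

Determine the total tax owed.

£6.61

Storage bin £19.05: all other tangible goods → 8.25% + 2% city = 10.25% → £1.95
AA batteries (8-pack) £10.64: all other tangible goods → 8.25% + 2% city = 10.25% → £1.09
Extension cord £18.08: all other tangible goods → 8.25% + 2% city = 10.25% → £1.85
Road atlas £12.48: books → 0% + 0.75% city = 0.75% → £0.09
Children's picture book £16.81: books → 0% + 0.75% city = 0.75% → £0.13
Rotisserie chicken £11.80: prepared food → 4.25% + 0% city = 4.25% → £0.50
Graphic novel £21.56: books → 0% + 0.75% city = 0.75% → £0.16
Adhesive bandages £3.36: over-the-counter medication → 8.25% + 0% city = 8.25% → £0.28
Burrito bowl £13.22: prepared food → 4.25% + 0% city = 4.25% → £0.56
Total tax = £1.95 + £1.09 + £1.85 + £0.09 + £0.13 + £0.50 + £0.16 + £0.28 + £0.56 = £6.61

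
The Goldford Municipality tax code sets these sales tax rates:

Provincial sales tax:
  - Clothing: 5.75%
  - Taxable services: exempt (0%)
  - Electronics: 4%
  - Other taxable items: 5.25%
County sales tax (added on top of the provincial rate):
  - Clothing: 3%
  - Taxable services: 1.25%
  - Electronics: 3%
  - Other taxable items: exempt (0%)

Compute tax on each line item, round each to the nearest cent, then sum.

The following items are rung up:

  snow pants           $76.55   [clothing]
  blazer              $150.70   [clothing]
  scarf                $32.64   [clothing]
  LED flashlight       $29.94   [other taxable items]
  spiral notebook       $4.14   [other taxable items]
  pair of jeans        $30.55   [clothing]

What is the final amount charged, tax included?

Snow pants $76.55: clothing → 5.75% + 3% county = 8.75% → $6.70
Blazer $150.70: clothing → 5.75% + 3% county = 8.75% → $13.19
Scarf $32.64: clothing → 5.75% + 3% county = 8.75% → $2.86
LED flashlight $29.94: other taxable items → 5.25% + 0% county = 5.25% → $1.57
Spiral notebook $4.14: other taxable items → 5.25% + 0% county = 5.25% → $0.22
Pair of jeans $30.55: clothing → 5.75% + 3% county = 8.75% → $2.67
Subtotal = $324.52; tax = $27.21; total due = $351.73

$351.73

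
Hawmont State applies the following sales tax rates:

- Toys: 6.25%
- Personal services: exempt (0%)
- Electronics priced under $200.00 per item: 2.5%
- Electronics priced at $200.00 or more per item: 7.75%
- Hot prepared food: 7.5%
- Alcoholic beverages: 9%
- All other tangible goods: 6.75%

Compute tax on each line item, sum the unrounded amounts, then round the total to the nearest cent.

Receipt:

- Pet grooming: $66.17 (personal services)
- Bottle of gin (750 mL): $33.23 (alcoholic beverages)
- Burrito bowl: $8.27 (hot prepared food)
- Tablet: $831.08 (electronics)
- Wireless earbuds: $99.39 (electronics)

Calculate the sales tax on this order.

$70.50

Pet grooming $66.17: personal services → 0% → $0.00
Bottle of gin (750 mL) $33.23: alcoholic beverages → 9% → $2.9907
Burrito bowl $8.27: hot prepared food → 7.5% → $0.62025
Tablet $831.08: electronics, $200.00 or more → 7.75% → $64.4087
Wireless earbuds $99.39: electronics, under $200.00 → 2.5% → $2.48475
Unrounded tax sum = $70.5044 → $70.50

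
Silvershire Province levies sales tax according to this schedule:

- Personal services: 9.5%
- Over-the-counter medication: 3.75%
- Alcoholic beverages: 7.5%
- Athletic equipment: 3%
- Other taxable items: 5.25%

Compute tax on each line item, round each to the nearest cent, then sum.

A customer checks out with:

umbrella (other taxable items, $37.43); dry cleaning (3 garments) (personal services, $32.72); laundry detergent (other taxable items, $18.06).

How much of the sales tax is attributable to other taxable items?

$2.92

Umbrella $37.43: other taxable items → 5.25% → $1.97
Laundry detergent $18.06: other taxable items → 5.25% → $0.95
Tax on other taxable items = $1.97 + $0.95 = $2.92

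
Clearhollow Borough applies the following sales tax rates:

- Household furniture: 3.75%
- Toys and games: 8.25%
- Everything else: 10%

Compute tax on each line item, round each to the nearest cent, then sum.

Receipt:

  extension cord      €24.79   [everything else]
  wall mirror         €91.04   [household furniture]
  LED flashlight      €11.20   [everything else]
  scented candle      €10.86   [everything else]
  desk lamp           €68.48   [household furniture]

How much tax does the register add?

€10.67

Extension cord €24.79: everything else → 10% → €2.48
Wall mirror €91.04: household furniture → 3.75% → €3.41
LED flashlight €11.20: everything else → 10% → €1.12
Scented candle €10.86: everything else → 10% → €1.09
Desk lamp €68.48: household furniture → 3.75% → €2.57
Total tax = €2.48 + €3.41 + €1.12 + €1.09 + €2.57 = €10.67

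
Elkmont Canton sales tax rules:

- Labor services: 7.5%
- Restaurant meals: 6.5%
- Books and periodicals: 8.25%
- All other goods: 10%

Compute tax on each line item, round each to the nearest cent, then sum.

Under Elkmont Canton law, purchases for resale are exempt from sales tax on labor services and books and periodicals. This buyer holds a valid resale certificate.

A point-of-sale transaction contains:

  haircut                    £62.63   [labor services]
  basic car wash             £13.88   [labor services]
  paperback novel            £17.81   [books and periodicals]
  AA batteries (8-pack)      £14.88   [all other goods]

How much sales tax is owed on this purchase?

Haircut £62.63: labor services, buyer-exempt → 0% → £0.00
Basic car wash £13.88: labor services, buyer-exempt → 0% → £0.00
Paperback novel £17.81: books and periodicals, buyer-exempt → 0% → £0.00
AA batteries (8-pack) £14.88: all other goods → 10% → £1.49
Total tax = £1.49

£1.49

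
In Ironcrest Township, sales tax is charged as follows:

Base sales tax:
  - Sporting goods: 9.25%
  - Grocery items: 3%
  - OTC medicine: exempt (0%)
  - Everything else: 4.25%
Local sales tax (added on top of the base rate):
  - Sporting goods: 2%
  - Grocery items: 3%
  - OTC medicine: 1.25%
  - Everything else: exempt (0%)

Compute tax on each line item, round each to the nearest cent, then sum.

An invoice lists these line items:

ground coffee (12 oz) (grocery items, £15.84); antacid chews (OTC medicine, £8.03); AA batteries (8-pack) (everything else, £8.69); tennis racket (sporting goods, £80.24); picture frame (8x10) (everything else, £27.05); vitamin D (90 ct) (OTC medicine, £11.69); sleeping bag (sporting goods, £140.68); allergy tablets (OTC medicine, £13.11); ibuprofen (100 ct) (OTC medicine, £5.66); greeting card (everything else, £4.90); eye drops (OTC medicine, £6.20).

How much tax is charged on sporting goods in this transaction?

£24.86

Tennis racket £80.24: sporting goods → 9.25% + 2% local = 11.25% → £9.03
Sleeping bag £140.68: sporting goods → 9.25% + 2% local = 11.25% → £15.83
Tax on sporting goods = £9.03 + £15.83 = £24.86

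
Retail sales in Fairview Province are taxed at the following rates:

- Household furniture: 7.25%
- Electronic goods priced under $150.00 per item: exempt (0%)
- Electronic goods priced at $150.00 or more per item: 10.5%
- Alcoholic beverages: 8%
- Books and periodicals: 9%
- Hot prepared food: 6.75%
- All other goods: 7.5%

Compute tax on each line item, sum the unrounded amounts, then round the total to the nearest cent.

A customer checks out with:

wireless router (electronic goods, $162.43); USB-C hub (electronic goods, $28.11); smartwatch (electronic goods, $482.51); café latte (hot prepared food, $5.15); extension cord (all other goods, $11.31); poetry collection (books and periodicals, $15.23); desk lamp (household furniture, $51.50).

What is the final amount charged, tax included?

$830.26

Wireless router $162.43: electronic goods, $150.00 or more → 10.5% → $17.05515
USB-C hub $28.11: electronic goods, under $150.00 → 0% → $0.00
Smartwatch $482.51: electronic goods, $150.00 or more → 10.5% → $50.66355
Café latte $5.15: hot prepared food → 6.75% → $0.347625
Extension cord $11.31: all other goods → 7.5% → $0.84825
Poetry collection $15.23: books and periodicals → 9% → $1.3707
Desk lamp $51.50: household furniture → 7.25% → $3.73375
Subtotal = $756.24; unrounded tax = $74.019025 → $74.02; total due = $830.26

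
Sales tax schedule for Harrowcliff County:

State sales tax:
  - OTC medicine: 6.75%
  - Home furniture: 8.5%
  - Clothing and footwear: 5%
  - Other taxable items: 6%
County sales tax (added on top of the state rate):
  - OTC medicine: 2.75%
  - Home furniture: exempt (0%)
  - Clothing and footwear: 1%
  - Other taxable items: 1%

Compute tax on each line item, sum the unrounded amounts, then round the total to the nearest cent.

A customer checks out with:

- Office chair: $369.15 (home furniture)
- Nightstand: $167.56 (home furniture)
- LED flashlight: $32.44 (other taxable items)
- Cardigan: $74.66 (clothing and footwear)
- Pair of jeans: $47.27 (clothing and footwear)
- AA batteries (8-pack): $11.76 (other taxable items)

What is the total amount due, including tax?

Office chair $369.15: home furniture → 8.5% + 0% county = 8.5% → $31.37775
Nightstand $167.56: home furniture → 8.5% + 0% county = 8.5% → $14.2426
LED flashlight $32.44: other taxable items → 6% + 1% county = 7% → $2.2708
Cardigan $74.66: clothing and footwear → 5% + 1% county = 6% → $4.4796
Pair of jeans $47.27: clothing and footwear → 5% + 1% county = 6% → $2.8362
AA batteries (8-pack) $11.76: other taxable items → 6% + 1% county = 7% → $0.8232
Subtotal = $702.84; unrounded tax = $56.03015 → $56.03; total due = $758.87

$758.87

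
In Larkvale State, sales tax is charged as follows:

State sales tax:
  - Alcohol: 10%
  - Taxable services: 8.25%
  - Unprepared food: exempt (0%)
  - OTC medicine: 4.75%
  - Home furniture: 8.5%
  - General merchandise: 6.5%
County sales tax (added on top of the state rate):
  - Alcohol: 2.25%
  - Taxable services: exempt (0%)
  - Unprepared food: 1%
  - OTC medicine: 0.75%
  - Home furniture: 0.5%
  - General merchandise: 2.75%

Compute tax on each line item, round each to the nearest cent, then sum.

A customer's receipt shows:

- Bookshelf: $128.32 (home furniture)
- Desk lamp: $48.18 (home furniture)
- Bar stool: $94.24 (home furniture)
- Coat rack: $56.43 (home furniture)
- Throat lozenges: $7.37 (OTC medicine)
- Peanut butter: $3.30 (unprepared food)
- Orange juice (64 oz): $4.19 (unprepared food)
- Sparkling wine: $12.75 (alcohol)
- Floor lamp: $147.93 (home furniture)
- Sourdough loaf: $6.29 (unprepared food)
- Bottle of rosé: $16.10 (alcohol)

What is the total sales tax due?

$46.83

Bookshelf $128.32: home furniture → 8.5% + 0.5% county = 9% → $11.55
Desk lamp $48.18: home furniture → 8.5% + 0.5% county = 9% → $4.34
Bar stool $94.24: home furniture → 8.5% + 0.5% county = 9% → $8.48
Coat rack $56.43: home furniture → 8.5% + 0.5% county = 9% → $5.08
Throat lozenges $7.37: OTC medicine → 4.75% + 0.75% county = 5.5% → $0.41
Peanut butter $3.30: unprepared food → 0% + 1% county = 1% → $0.03
Orange juice (64 oz) $4.19: unprepared food → 0% + 1% county = 1% → $0.04
Sparkling wine $12.75: alcohol → 10% + 2.25% county = 12.25% → $1.56
Floor lamp $147.93: home furniture → 8.5% + 0.5% county = 9% → $13.31
Sourdough loaf $6.29: unprepared food → 0% + 1% county = 1% → $0.06
Bottle of rosé $16.10: alcohol → 10% + 2.25% county = 12.25% → $1.97
Total tax = $11.55 + $4.34 + $8.48 + $5.08 + $0.41 + $0.03 + $0.04 + $1.56 + $13.31 + $0.06 + $1.97 = $46.83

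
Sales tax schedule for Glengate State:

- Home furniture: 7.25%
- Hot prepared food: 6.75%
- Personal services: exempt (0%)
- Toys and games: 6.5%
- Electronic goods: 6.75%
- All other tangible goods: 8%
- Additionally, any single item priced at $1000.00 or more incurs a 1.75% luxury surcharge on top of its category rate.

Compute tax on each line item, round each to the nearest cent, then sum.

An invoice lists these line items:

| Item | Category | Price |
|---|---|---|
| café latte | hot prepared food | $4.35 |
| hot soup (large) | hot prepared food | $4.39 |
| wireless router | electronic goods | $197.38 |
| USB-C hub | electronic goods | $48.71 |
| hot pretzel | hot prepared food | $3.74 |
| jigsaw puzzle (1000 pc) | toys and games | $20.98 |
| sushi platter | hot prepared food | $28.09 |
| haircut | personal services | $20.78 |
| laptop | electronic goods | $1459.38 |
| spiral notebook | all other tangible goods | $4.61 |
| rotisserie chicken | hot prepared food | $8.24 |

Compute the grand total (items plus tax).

Café latte $4.35: hot prepared food → 6.75% → $0.29
Hot soup (large) $4.39: hot prepared food → 6.75% → $0.30
Wireless router $197.38: electronic goods → 6.75% → $13.32
USB-C hub $48.71: electronic goods → 6.75% → $3.29
Hot pretzel $3.74: hot prepared food → 6.75% → $0.25
Jigsaw puzzle (1000 pc) $20.98: toys and games → 6.5% → $1.36
Sushi platter $28.09: hot prepared food → 6.75% → $1.90
Haircut $20.78: personal services → 0% → $0.00
Laptop $1459.38: electronic goods → 6.75% + 1.75% surcharge = 8.5% → $124.05
Spiral notebook $4.61: all other tangible goods → 8% → $0.37
Rotisserie chicken $8.24: hot prepared food → 6.75% → $0.56
Subtotal = $1800.65; tax = $145.69; total due = $1946.34

$1946.34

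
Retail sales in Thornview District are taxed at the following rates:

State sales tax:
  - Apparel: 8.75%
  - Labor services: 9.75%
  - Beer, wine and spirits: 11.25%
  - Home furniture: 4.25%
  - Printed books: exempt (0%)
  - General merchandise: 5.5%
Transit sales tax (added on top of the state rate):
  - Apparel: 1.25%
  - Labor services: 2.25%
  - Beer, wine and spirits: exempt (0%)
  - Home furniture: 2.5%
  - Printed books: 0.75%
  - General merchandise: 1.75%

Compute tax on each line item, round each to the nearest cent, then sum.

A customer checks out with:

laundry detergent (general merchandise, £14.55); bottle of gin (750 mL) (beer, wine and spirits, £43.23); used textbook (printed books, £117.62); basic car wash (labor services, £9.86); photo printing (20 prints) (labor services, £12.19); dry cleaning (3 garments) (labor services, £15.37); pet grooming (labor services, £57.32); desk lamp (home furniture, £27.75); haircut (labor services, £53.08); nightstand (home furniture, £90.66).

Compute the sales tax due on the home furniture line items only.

£7.99

Desk lamp £27.75: home furniture → 4.25% + 2.5% transit = 6.75% → £1.87
Nightstand £90.66: home furniture → 4.25% + 2.5% transit = 6.75% → £6.12
Tax on home furniture = £1.87 + £6.12 = £7.99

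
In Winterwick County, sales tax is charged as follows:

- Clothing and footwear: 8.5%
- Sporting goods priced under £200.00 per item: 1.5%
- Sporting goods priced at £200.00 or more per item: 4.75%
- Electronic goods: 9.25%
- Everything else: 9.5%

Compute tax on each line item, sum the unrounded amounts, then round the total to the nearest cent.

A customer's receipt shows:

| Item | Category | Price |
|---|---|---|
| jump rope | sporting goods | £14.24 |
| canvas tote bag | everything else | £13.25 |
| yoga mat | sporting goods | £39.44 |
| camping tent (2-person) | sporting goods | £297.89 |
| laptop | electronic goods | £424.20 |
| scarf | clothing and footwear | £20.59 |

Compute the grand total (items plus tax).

£866.81

Jump rope £14.24: sporting goods, under £200.00 → 1.5% → £0.2136
Canvas tote bag £13.25: everything else → 9.5% → £1.25875
Yoga mat £39.44: sporting goods, under £200.00 → 1.5% → £0.5916
Camping tent (2-person) £297.89: sporting goods, £200.00 or more → 4.75% → £14.149775
Laptop £424.20: electronic goods → 9.25% → £39.2385
Scarf £20.59: clothing and footwear → 8.5% → £1.75015
Subtotal = £809.61; unrounded tax = £57.202375 → £57.20; total due = £866.81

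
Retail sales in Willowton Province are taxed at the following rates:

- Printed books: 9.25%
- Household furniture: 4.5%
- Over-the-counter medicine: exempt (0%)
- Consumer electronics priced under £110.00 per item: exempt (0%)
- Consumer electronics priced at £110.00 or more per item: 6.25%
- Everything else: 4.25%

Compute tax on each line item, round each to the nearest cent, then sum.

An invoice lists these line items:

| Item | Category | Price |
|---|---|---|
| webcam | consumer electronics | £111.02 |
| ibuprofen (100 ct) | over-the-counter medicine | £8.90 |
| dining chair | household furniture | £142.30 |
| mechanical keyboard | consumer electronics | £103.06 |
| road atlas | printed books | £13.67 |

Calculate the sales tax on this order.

£14.60

Webcam £111.02: consumer electronics, £110.00 or more → 6.25% → £6.94
Ibuprofen (100 ct) £8.90: over-the-counter medicine → 0% → £0.00
Dining chair £142.30: household furniture → 4.5% → £6.40
Mechanical keyboard £103.06: consumer electronics, under £110.00 → 0% → £0.00
Road atlas £13.67: printed books → 9.25% → £1.26
Total tax = £6.94 + £6.40 + £1.26 = £14.60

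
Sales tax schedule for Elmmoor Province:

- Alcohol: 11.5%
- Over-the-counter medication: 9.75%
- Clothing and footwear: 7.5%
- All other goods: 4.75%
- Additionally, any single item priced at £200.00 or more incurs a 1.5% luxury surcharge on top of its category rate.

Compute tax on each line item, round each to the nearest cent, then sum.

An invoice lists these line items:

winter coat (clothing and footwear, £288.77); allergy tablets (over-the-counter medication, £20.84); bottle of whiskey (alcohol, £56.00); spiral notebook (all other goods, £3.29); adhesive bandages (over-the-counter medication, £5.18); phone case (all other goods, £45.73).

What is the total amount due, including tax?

Winter coat £288.77: clothing and footwear → 7.5% + 1.5% surcharge = 9% → £25.99
Allergy tablets £20.84: over-the-counter medication → 9.75% → £2.03
Bottle of whiskey £56.00: alcohol → 11.5% → £6.44
Spiral notebook £3.29: all other goods → 4.75% → £0.16
Adhesive bandages £5.18: over-the-counter medication → 9.75% → £0.51
Phone case £45.73: all other goods → 4.75% → £2.17
Subtotal = £419.81; tax = £37.30; total due = £457.11

£457.11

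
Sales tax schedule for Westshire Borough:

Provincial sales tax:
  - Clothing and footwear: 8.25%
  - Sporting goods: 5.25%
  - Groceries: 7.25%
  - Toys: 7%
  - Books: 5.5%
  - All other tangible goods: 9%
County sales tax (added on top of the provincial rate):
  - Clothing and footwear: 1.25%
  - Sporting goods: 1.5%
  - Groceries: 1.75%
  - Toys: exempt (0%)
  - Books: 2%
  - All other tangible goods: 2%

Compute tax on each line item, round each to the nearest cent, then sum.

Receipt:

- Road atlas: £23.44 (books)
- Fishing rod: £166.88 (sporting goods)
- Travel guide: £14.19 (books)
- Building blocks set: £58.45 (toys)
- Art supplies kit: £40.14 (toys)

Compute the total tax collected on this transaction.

£20.98

Road atlas £23.44: books → 5.5% + 2% county = 7.5% → £1.76
Fishing rod £166.88: sporting goods → 5.25% + 1.5% county = 6.75% → £11.26
Travel guide £14.19: books → 5.5% + 2% county = 7.5% → £1.06
Building blocks set £58.45: toys → 7% + 0% county = 7% → £4.09
Art supplies kit £40.14: toys → 7% + 0% county = 7% → £2.81
Total tax = £1.76 + £11.26 + £1.06 + £4.09 + £2.81 = £20.98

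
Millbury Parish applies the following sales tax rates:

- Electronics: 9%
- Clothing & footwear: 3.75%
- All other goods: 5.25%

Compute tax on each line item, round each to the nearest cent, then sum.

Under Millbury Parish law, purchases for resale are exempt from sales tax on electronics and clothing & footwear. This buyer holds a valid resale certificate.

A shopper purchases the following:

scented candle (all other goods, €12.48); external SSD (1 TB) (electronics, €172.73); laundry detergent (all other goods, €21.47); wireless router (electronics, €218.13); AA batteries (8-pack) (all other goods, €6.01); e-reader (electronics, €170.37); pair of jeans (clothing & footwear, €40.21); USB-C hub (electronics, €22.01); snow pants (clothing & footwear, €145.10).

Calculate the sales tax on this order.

Scented candle €12.48: all other goods → 5.25% → €0.66
External SSD (1 TB) €172.73: electronics, buyer-exempt → 0% → €0.00
Laundry detergent €21.47: all other goods → 5.25% → €1.13
Wireless router €218.13: electronics, buyer-exempt → 0% → €0.00
AA batteries (8-pack) €6.01: all other goods → 5.25% → €0.32
E-reader €170.37: electronics, buyer-exempt → 0% → €0.00
Pair of jeans €40.21: clothing & footwear, buyer-exempt → 0% → €0.00
USB-C hub €22.01: electronics, buyer-exempt → 0% → €0.00
Snow pants €145.10: clothing & footwear, buyer-exempt → 0% → €0.00
Total tax = €0.66 + €1.13 + €0.32 = €2.11

€2.11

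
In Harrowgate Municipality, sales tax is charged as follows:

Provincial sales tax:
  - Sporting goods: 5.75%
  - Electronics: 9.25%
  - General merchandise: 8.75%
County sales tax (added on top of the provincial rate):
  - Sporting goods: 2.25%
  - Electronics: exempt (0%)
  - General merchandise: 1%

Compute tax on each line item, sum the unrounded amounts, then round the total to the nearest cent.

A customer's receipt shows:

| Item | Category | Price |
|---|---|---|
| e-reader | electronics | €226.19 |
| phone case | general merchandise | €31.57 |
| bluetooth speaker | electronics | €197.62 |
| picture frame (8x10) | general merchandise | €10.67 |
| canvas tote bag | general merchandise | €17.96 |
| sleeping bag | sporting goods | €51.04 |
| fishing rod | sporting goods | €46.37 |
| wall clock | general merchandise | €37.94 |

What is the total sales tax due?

E-reader €226.19: electronics → 9.25% + 0% county = 9.25% → €20.922575
Phone case €31.57: general merchandise → 8.75% + 1% county = 9.75% → €3.078075
Bluetooth speaker €197.62: electronics → 9.25% + 0% county = 9.25% → €18.27985
Picture frame (8x10) €10.67: general merchandise → 8.75% + 1% county = 9.75% → €1.040325
Canvas tote bag €17.96: general merchandise → 8.75% + 1% county = 9.75% → €1.7511
Sleeping bag €51.04: sporting goods → 5.75% + 2.25% county = 8% → €4.0832
Fishing rod €46.37: sporting goods → 5.75% + 2.25% county = 8% → €3.7096
Wall clock €37.94: general merchandise → 8.75% + 1% county = 9.75% → €3.69915
Unrounded tax sum = €56.563875 → €56.56

€56.56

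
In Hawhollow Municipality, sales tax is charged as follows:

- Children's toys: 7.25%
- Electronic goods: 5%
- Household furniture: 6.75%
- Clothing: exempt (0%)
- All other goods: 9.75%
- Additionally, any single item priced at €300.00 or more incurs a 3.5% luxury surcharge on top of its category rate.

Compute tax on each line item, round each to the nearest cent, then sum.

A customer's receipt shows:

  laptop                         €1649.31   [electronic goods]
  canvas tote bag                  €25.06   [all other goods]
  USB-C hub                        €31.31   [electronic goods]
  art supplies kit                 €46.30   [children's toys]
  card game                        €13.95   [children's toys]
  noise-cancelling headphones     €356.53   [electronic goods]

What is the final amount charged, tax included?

€2301.34

Laptop €1649.31: electronic goods → 5% + 3.5% surcharge = 8.5% → €140.19
Canvas tote bag €25.06: all other goods → 9.75% → €2.44
USB-C hub €31.31: electronic goods → 5% → €1.57
Art supplies kit €46.30: children's toys → 7.25% → €3.36
Card game €13.95: children's toys → 7.25% → €1.01
Noise-cancelling headphones €356.53: electronic goods → 5% + 3.5% surcharge = 8.5% → €30.31
Subtotal = €2122.46; tax = €178.88; total due = €2301.34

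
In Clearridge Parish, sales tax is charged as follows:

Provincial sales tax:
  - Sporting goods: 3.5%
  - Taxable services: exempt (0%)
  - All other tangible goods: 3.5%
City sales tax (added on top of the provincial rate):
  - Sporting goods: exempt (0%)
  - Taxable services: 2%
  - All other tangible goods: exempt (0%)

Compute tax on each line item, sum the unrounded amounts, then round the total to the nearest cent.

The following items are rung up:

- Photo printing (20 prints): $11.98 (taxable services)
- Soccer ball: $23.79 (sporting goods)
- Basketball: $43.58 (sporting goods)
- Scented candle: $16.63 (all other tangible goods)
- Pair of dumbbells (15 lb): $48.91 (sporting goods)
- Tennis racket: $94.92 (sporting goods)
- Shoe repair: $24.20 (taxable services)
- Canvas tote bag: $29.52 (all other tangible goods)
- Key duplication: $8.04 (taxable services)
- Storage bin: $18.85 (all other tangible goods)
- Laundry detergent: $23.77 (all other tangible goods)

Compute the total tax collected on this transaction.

$11.38

Photo printing (20 prints) $11.98: taxable services → 0% + 2% city = 2% → $0.2396
Soccer ball $23.79: sporting goods → 3.5% + 0% city = 3.5% → $0.83265
Basketball $43.58: sporting goods → 3.5% + 0% city = 3.5% → $1.5253
Scented candle $16.63: all other tangible goods → 3.5% + 0% city = 3.5% → $0.58205
Pair of dumbbells (15 lb) $48.91: sporting goods → 3.5% + 0% city = 3.5% → $1.71185
Tennis racket $94.92: sporting goods → 3.5% + 0% city = 3.5% → $3.3222
Shoe repair $24.20: taxable services → 0% + 2% city = 2% → $0.484
Canvas tote bag $29.52: all other tangible goods → 3.5% + 0% city = 3.5% → $1.0332
Key duplication $8.04: taxable services → 0% + 2% city = 2% → $0.1608
Storage bin $18.85: all other tangible goods → 3.5% + 0% city = 3.5% → $0.65975
Laundry detergent $23.77: all other tangible goods → 3.5% + 0% city = 3.5% → $0.83195
Unrounded tax sum = $11.38335 → $11.38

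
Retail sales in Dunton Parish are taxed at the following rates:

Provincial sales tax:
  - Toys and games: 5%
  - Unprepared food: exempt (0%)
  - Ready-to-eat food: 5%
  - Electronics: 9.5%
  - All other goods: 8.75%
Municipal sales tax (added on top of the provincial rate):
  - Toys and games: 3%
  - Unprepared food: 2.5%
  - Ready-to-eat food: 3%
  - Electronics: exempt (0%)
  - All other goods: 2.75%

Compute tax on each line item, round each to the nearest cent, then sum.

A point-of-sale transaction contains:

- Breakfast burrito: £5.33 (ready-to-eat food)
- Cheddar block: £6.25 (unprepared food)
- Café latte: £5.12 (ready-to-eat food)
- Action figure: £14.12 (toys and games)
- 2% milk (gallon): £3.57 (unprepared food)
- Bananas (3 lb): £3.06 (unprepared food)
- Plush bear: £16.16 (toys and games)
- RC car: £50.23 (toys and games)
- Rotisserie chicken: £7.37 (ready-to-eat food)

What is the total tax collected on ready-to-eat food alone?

Breakfast burrito £5.33: ready-to-eat food → 5% + 3% municipal = 8% → £0.43
Café latte £5.12: ready-to-eat food → 5% + 3% municipal = 8% → £0.41
Rotisserie chicken £7.37: ready-to-eat food → 5% + 3% municipal = 8% → £0.59
Tax on ready-to-eat food = £0.43 + £0.41 + £0.59 = £1.43

£1.43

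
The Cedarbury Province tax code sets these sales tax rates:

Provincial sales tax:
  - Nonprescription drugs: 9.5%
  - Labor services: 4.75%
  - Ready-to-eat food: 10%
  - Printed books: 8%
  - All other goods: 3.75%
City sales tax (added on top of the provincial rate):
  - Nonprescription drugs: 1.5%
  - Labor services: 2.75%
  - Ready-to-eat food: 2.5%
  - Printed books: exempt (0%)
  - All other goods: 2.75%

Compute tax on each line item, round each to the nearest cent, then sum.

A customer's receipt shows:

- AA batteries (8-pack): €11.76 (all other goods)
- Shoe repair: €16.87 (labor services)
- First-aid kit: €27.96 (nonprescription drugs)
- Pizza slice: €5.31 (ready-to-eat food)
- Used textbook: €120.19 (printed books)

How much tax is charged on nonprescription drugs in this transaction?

€3.08

First-aid kit €27.96: nonprescription drugs → 9.5% + 1.5% city = 11% → €3.08
Tax on nonprescription drugs = €3.08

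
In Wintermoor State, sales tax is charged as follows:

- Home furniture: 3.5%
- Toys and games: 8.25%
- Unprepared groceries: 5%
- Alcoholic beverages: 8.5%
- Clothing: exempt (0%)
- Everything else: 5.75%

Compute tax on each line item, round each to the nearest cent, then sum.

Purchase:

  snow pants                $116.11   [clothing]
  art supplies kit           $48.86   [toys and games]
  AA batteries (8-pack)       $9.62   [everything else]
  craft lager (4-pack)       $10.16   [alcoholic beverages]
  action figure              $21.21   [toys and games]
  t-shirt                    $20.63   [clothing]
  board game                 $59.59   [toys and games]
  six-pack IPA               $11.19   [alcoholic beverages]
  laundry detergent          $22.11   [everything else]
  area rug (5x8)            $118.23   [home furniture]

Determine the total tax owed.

Snow pants $116.11: clothing → 0% → $0.00
Art supplies kit $48.86: toys and games → 8.25% → $4.03
AA batteries (8-pack) $9.62: everything else → 5.75% → $0.55
Craft lager (4-pack) $10.16: alcoholic beverages → 8.5% → $0.86
Action figure $21.21: toys and games → 8.25% → $1.75
T-shirt $20.63: clothing → 0% → $0.00
Board game $59.59: toys and games → 8.25% → $4.92
Six-pack IPA $11.19: alcoholic beverages → 8.5% → $0.95
Laundry detergent $22.11: everything else → 5.75% → $1.27
Area rug (5x8) $118.23: home furniture → 3.5% → $4.14
Total tax = $4.03 + $0.55 + $0.86 + $1.75 + $4.92 + $0.95 + $1.27 + $4.14 = $18.47

$18.47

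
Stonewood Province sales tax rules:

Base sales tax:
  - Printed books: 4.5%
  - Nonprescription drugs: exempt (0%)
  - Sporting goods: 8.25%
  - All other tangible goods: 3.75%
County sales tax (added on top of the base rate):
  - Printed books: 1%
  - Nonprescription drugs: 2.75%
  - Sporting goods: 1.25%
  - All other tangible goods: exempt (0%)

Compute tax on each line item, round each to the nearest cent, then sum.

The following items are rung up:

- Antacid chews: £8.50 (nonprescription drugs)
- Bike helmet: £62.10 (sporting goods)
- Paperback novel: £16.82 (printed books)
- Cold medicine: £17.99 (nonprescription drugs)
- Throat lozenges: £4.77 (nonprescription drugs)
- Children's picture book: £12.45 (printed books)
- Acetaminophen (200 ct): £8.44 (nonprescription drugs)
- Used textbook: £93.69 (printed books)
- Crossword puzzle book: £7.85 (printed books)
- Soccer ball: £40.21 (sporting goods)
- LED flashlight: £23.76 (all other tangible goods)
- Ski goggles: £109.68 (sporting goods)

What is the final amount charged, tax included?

Antacid chews £8.50: nonprescription drugs → 0% + 2.75% county = 2.75% → £0.23
Bike helmet £62.10: sporting goods → 8.25% + 1.25% county = 9.5% → £5.90
Paperback novel £16.82: printed books → 4.5% + 1% county = 5.5% → £0.93
Cold medicine £17.99: nonprescription drugs → 0% + 2.75% county = 2.75% → £0.49
Throat lozenges £4.77: nonprescription drugs → 0% + 2.75% county = 2.75% → £0.13
Children's picture book £12.45: printed books → 4.5% + 1% county = 5.5% → £0.68
Acetaminophen (200 ct) £8.44: nonprescription drugs → 0% + 2.75% county = 2.75% → £0.23
Used textbook £93.69: printed books → 4.5% + 1% county = 5.5% → £5.15
Crossword puzzle book £7.85: printed books → 4.5% + 1% county = 5.5% → £0.43
Soccer ball £40.21: sporting goods → 8.25% + 1.25% county = 9.5% → £3.82
LED flashlight £23.76: all other tangible goods → 3.75% + 0% county = 3.75% → £0.89
Ski goggles £109.68: sporting goods → 8.25% + 1.25% county = 9.5% → £10.42
Subtotal = £406.26; tax = £29.30; total due = £435.56

£435.56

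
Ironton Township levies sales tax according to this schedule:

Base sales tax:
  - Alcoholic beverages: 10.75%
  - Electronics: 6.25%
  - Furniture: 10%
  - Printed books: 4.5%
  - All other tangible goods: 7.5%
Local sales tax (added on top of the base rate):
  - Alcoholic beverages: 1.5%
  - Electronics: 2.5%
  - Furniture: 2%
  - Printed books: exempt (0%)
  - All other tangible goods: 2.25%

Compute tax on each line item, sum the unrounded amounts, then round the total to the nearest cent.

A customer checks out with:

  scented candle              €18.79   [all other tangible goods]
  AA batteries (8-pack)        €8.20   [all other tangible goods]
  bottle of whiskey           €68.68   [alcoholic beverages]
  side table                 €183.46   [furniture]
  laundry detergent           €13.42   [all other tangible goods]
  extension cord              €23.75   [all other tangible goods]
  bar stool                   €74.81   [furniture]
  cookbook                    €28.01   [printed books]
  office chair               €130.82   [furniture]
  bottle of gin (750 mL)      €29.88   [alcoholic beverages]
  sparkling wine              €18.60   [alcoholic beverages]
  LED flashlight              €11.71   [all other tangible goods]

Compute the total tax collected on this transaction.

€69.70

Scented candle €18.79: all other tangible goods → 7.5% + 2.25% local = 9.75% → €1.832025
AA batteries (8-pack) €8.20: all other tangible goods → 7.5% + 2.25% local = 9.75% → €0.7995
Bottle of whiskey €68.68: alcoholic beverages → 10.75% + 1.5% local = 12.25% → €8.4133
Side table €183.46: furniture → 10% + 2% local = 12% → €22.0152
Laundry detergent €13.42: all other tangible goods → 7.5% + 2.25% local = 9.75% → €1.30845
Extension cord €23.75: all other tangible goods → 7.5% + 2.25% local = 9.75% → €2.315625
Bar stool €74.81: furniture → 10% + 2% local = 12% → €8.9772
Cookbook €28.01: printed books → 4.5% + 0% local = 4.5% → €1.26045
Office chair €130.82: furniture → 10% + 2% local = 12% → €15.6984
Bottle of gin (750 mL) €29.88: alcoholic beverages → 10.75% + 1.5% local = 12.25% → €3.6603
Sparkling wine €18.60: alcoholic beverages → 10.75% + 1.5% local = 12.25% → €2.2785
LED flashlight €11.71: all other tangible goods → 7.5% + 2.25% local = 9.75% → €1.141725
Unrounded tax sum = €69.700675 → €69.70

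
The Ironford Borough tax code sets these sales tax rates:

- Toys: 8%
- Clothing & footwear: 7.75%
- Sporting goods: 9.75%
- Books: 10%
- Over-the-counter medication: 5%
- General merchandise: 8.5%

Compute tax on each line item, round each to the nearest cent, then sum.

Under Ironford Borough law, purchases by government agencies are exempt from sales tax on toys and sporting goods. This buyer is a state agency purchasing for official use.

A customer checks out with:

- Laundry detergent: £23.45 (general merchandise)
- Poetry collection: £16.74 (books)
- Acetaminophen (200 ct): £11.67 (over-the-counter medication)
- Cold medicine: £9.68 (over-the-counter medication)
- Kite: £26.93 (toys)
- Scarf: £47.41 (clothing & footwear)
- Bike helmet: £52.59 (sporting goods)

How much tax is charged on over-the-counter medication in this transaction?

Acetaminophen (200 ct) £11.67: over-the-counter medication → 5% → £0.58
Cold medicine £9.68: over-the-counter medication → 5% → £0.48
Tax on over-the-counter medication = £0.58 + £0.48 = £1.06

£1.06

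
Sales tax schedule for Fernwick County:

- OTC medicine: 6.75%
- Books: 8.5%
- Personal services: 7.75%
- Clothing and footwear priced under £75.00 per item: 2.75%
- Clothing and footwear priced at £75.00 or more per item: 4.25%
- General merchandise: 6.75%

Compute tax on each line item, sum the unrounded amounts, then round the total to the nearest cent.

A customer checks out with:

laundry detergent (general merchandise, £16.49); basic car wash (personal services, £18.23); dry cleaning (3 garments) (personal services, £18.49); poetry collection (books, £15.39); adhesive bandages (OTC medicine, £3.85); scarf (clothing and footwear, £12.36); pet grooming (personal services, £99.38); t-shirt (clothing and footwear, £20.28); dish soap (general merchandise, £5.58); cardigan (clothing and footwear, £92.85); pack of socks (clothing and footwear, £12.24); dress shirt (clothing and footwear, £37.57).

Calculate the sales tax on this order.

£19.82

Laundry detergent £16.49: general merchandise → 6.75% → £1.113075
Basic car wash £18.23: personal services → 7.75% → £1.412825
Dry cleaning (3 garments) £18.49: personal services → 7.75% → £1.432975
Poetry collection £15.39: books → 8.5% → £1.30815
Adhesive bandages £3.85: OTC medicine → 6.75% → £0.259875
Scarf £12.36: clothing and footwear, under £75.00 → 2.75% → £0.3399
Pet grooming £99.38: personal services → 7.75% → £7.70195
T-shirt £20.28: clothing and footwear, under £75.00 → 2.75% → £0.5577
Dish soap £5.58: general merchandise → 6.75% → £0.37665
Cardigan £92.85: clothing and footwear, £75.00 or more → 4.25% → £3.946125
Pack of socks £12.24: clothing and footwear, under £75.00 → 2.75% → £0.3366
Dress shirt £37.57: clothing and footwear, under £75.00 → 2.75% → £1.033175
Unrounded tax sum = £19.819 → £19.82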